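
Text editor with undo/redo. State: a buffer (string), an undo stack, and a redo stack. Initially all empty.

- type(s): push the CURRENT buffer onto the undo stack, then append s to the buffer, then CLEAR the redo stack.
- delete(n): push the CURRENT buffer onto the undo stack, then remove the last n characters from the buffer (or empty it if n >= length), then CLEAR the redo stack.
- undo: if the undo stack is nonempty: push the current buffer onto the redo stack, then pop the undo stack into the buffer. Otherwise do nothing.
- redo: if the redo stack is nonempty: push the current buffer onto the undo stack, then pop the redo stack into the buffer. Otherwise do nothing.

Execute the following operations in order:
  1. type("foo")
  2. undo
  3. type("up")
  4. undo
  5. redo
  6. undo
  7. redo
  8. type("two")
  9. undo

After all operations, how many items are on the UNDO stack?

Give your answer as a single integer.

After op 1 (type): buf='foo' undo_depth=1 redo_depth=0
After op 2 (undo): buf='(empty)' undo_depth=0 redo_depth=1
After op 3 (type): buf='up' undo_depth=1 redo_depth=0
After op 4 (undo): buf='(empty)' undo_depth=0 redo_depth=1
After op 5 (redo): buf='up' undo_depth=1 redo_depth=0
After op 6 (undo): buf='(empty)' undo_depth=0 redo_depth=1
After op 7 (redo): buf='up' undo_depth=1 redo_depth=0
After op 8 (type): buf='uptwo' undo_depth=2 redo_depth=0
After op 9 (undo): buf='up' undo_depth=1 redo_depth=1

Answer: 1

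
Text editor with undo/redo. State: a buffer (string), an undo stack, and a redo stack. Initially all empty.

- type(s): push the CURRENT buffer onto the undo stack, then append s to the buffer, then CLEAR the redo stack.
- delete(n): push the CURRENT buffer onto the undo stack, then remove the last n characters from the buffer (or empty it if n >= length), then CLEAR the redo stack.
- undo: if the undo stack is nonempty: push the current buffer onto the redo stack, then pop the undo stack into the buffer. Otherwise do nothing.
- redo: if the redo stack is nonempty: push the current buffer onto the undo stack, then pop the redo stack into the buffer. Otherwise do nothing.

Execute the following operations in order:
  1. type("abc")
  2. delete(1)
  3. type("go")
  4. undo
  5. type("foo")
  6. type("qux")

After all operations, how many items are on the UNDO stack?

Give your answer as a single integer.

Answer: 4

Derivation:
After op 1 (type): buf='abc' undo_depth=1 redo_depth=0
After op 2 (delete): buf='ab' undo_depth=2 redo_depth=0
After op 3 (type): buf='abgo' undo_depth=3 redo_depth=0
After op 4 (undo): buf='ab' undo_depth=2 redo_depth=1
After op 5 (type): buf='abfoo' undo_depth=3 redo_depth=0
After op 6 (type): buf='abfooqux' undo_depth=4 redo_depth=0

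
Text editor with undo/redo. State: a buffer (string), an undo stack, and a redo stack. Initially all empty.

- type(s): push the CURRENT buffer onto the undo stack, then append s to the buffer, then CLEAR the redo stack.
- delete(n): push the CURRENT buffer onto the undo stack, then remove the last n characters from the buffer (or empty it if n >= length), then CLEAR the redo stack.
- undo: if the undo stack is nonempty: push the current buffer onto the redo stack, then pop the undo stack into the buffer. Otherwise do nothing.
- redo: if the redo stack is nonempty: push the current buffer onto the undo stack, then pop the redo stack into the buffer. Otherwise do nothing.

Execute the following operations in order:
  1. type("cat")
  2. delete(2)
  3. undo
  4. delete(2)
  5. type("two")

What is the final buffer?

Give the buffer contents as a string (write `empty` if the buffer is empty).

After op 1 (type): buf='cat' undo_depth=1 redo_depth=0
After op 2 (delete): buf='c' undo_depth=2 redo_depth=0
After op 3 (undo): buf='cat' undo_depth=1 redo_depth=1
After op 4 (delete): buf='c' undo_depth=2 redo_depth=0
After op 5 (type): buf='ctwo' undo_depth=3 redo_depth=0

Answer: ctwo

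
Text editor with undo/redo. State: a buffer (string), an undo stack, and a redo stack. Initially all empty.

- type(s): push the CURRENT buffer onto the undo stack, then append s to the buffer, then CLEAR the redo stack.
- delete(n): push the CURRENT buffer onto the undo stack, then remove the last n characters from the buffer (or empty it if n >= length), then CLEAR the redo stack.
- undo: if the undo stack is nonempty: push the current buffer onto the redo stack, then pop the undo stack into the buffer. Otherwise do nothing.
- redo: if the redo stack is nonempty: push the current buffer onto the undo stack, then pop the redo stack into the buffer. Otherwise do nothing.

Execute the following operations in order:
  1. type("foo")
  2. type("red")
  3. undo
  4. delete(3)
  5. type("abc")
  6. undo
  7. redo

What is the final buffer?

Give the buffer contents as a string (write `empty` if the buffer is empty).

After op 1 (type): buf='foo' undo_depth=1 redo_depth=0
After op 2 (type): buf='foored' undo_depth=2 redo_depth=0
After op 3 (undo): buf='foo' undo_depth=1 redo_depth=1
After op 4 (delete): buf='(empty)' undo_depth=2 redo_depth=0
After op 5 (type): buf='abc' undo_depth=3 redo_depth=0
After op 6 (undo): buf='(empty)' undo_depth=2 redo_depth=1
After op 7 (redo): buf='abc' undo_depth=3 redo_depth=0

Answer: abc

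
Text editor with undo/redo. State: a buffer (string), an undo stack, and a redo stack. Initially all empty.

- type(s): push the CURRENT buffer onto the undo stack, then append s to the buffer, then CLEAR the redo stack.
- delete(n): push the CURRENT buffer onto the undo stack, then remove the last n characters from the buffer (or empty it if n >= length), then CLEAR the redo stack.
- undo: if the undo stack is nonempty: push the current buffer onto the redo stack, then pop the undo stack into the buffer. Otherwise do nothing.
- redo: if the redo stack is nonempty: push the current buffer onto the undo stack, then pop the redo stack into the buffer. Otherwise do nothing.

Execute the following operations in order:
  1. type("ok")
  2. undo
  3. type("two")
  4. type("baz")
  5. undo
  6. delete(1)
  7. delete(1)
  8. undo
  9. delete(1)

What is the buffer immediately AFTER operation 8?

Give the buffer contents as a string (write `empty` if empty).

After op 1 (type): buf='ok' undo_depth=1 redo_depth=0
After op 2 (undo): buf='(empty)' undo_depth=0 redo_depth=1
After op 3 (type): buf='two' undo_depth=1 redo_depth=0
After op 4 (type): buf='twobaz' undo_depth=2 redo_depth=0
After op 5 (undo): buf='two' undo_depth=1 redo_depth=1
After op 6 (delete): buf='tw' undo_depth=2 redo_depth=0
After op 7 (delete): buf='t' undo_depth=3 redo_depth=0
After op 8 (undo): buf='tw' undo_depth=2 redo_depth=1

Answer: tw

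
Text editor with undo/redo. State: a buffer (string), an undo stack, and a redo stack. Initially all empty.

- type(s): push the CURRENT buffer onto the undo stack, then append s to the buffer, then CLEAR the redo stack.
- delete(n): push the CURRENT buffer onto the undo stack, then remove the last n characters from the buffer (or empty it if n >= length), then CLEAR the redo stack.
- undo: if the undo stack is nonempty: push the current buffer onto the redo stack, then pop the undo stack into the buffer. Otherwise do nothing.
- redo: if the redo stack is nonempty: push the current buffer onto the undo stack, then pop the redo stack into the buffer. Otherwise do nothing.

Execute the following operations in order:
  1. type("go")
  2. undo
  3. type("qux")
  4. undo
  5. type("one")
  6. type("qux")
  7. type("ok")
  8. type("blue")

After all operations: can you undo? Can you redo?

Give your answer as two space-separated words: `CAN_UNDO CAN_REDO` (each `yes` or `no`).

After op 1 (type): buf='go' undo_depth=1 redo_depth=0
After op 2 (undo): buf='(empty)' undo_depth=0 redo_depth=1
After op 3 (type): buf='qux' undo_depth=1 redo_depth=0
After op 4 (undo): buf='(empty)' undo_depth=0 redo_depth=1
After op 5 (type): buf='one' undo_depth=1 redo_depth=0
After op 6 (type): buf='onequx' undo_depth=2 redo_depth=0
After op 7 (type): buf='onequxok' undo_depth=3 redo_depth=0
After op 8 (type): buf='onequxokblue' undo_depth=4 redo_depth=0

Answer: yes no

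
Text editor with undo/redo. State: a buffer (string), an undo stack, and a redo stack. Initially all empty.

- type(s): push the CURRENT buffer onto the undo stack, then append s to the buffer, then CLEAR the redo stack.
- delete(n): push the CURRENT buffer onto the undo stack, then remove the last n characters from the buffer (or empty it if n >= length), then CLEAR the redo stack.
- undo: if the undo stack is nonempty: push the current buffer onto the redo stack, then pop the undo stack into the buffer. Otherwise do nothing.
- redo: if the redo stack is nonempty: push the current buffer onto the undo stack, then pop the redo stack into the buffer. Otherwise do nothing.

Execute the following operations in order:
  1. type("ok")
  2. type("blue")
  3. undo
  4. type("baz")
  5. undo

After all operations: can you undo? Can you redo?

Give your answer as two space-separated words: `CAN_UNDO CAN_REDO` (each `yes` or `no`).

After op 1 (type): buf='ok' undo_depth=1 redo_depth=0
After op 2 (type): buf='okblue' undo_depth=2 redo_depth=0
After op 3 (undo): buf='ok' undo_depth=1 redo_depth=1
After op 4 (type): buf='okbaz' undo_depth=2 redo_depth=0
After op 5 (undo): buf='ok' undo_depth=1 redo_depth=1

Answer: yes yes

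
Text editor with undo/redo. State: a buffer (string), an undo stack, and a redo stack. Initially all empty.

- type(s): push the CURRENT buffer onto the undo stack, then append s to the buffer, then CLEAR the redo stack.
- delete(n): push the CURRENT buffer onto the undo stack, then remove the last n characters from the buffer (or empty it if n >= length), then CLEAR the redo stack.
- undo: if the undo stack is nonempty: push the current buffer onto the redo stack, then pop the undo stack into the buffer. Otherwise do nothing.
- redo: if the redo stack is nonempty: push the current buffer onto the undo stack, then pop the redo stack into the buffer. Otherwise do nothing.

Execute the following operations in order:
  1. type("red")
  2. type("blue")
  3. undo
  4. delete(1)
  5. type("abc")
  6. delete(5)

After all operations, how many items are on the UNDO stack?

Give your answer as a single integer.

After op 1 (type): buf='red' undo_depth=1 redo_depth=0
After op 2 (type): buf='redblue' undo_depth=2 redo_depth=0
After op 3 (undo): buf='red' undo_depth=1 redo_depth=1
After op 4 (delete): buf='re' undo_depth=2 redo_depth=0
After op 5 (type): buf='reabc' undo_depth=3 redo_depth=0
After op 6 (delete): buf='(empty)' undo_depth=4 redo_depth=0

Answer: 4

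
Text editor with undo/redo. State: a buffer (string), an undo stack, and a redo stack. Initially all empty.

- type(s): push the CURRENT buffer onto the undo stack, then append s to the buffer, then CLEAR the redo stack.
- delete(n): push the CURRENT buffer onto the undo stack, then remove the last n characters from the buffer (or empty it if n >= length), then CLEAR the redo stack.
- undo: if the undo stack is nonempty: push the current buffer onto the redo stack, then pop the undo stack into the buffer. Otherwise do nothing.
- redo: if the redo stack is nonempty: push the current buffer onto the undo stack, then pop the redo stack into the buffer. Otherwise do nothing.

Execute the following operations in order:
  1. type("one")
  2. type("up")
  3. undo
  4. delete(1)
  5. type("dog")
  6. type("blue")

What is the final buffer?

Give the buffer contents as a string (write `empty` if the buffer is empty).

After op 1 (type): buf='one' undo_depth=1 redo_depth=0
After op 2 (type): buf='oneup' undo_depth=2 redo_depth=0
After op 3 (undo): buf='one' undo_depth=1 redo_depth=1
After op 4 (delete): buf='on' undo_depth=2 redo_depth=0
After op 5 (type): buf='ondog' undo_depth=3 redo_depth=0
After op 6 (type): buf='ondogblue' undo_depth=4 redo_depth=0

Answer: ondogblue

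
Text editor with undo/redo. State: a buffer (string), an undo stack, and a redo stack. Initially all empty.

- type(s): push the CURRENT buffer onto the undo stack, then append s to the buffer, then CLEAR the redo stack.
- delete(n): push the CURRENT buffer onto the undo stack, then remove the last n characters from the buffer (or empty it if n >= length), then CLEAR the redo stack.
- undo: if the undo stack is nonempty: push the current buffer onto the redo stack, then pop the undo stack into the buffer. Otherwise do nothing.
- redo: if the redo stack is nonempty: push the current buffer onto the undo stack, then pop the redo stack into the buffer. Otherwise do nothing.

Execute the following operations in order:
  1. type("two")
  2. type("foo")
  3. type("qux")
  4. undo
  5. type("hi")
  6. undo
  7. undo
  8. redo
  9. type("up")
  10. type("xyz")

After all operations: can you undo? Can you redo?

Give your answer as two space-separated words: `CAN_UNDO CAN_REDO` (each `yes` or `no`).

After op 1 (type): buf='two' undo_depth=1 redo_depth=0
After op 2 (type): buf='twofoo' undo_depth=2 redo_depth=0
After op 3 (type): buf='twofooqux' undo_depth=3 redo_depth=0
After op 4 (undo): buf='twofoo' undo_depth=2 redo_depth=1
After op 5 (type): buf='twofoohi' undo_depth=3 redo_depth=0
After op 6 (undo): buf='twofoo' undo_depth=2 redo_depth=1
After op 7 (undo): buf='two' undo_depth=1 redo_depth=2
After op 8 (redo): buf='twofoo' undo_depth=2 redo_depth=1
After op 9 (type): buf='twofooup' undo_depth=3 redo_depth=0
After op 10 (type): buf='twofooupxyz' undo_depth=4 redo_depth=0

Answer: yes no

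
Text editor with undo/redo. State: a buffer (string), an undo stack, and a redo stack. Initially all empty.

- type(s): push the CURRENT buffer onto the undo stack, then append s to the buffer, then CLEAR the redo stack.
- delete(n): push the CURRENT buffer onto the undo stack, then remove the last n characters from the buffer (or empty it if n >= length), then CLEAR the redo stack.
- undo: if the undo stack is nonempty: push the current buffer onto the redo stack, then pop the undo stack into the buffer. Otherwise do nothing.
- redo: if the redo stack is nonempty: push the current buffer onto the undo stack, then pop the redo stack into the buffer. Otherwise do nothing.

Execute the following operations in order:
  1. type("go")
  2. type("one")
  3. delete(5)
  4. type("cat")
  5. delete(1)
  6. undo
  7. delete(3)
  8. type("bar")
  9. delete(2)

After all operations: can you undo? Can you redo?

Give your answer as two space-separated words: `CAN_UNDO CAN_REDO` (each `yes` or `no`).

Answer: yes no

Derivation:
After op 1 (type): buf='go' undo_depth=1 redo_depth=0
After op 2 (type): buf='goone' undo_depth=2 redo_depth=0
After op 3 (delete): buf='(empty)' undo_depth=3 redo_depth=0
After op 4 (type): buf='cat' undo_depth=4 redo_depth=0
After op 5 (delete): buf='ca' undo_depth=5 redo_depth=0
After op 6 (undo): buf='cat' undo_depth=4 redo_depth=1
After op 7 (delete): buf='(empty)' undo_depth=5 redo_depth=0
After op 8 (type): buf='bar' undo_depth=6 redo_depth=0
After op 9 (delete): buf='b' undo_depth=7 redo_depth=0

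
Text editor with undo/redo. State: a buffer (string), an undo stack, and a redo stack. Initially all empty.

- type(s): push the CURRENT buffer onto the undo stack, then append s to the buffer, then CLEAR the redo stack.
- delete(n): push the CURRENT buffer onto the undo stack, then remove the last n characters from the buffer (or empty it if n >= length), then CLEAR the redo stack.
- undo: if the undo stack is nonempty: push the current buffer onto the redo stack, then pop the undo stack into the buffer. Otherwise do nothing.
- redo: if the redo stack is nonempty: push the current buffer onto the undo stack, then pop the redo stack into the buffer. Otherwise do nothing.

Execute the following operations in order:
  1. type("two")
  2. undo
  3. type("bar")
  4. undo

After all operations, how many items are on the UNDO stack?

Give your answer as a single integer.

After op 1 (type): buf='two' undo_depth=1 redo_depth=0
After op 2 (undo): buf='(empty)' undo_depth=0 redo_depth=1
After op 3 (type): buf='bar' undo_depth=1 redo_depth=0
After op 4 (undo): buf='(empty)' undo_depth=0 redo_depth=1

Answer: 0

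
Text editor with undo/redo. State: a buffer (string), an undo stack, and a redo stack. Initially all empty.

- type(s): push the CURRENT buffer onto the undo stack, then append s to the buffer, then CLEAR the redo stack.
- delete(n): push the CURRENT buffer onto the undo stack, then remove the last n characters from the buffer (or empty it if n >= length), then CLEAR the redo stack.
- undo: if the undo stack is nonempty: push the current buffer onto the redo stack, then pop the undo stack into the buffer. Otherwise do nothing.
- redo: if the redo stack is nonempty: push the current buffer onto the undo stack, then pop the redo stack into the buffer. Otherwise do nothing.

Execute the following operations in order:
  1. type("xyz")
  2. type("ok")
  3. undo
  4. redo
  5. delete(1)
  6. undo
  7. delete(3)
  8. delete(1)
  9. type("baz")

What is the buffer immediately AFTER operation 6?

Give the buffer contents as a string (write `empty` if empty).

After op 1 (type): buf='xyz' undo_depth=1 redo_depth=0
After op 2 (type): buf='xyzok' undo_depth=2 redo_depth=0
After op 3 (undo): buf='xyz' undo_depth=1 redo_depth=1
After op 4 (redo): buf='xyzok' undo_depth=2 redo_depth=0
After op 5 (delete): buf='xyzo' undo_depth=3 redo_depth=0
After op 6 (undo): buf='xyzok' undo_depth=2 redo_depth=1

Answer: xyzok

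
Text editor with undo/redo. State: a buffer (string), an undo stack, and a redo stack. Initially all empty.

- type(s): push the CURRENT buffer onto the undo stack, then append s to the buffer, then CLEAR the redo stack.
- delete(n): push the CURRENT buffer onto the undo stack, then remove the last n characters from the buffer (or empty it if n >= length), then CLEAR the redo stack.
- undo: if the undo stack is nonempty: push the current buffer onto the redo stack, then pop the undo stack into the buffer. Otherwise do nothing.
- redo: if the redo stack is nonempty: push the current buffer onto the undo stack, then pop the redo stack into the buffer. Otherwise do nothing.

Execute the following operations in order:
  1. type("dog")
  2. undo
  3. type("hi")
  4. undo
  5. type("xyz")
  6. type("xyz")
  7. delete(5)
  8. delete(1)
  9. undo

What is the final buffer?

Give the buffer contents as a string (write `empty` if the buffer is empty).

Answer: x

Derivation:
After op 1 (type): buf='dog' undo_depth=1 redo_depth=0
After op 2 (undo): buf='(empty)' undo_depth=0 redo_depth=1
After op 3 (type): buf='hi' undo_depth=1 redo_depth=0
After op 4 (undo): buf='(empty)' undo_depth=0 redo_depth=1
After op 5 (type): buf='xyz' undo_depth=1 redo_depth=0
After op 6 (type): buf='xyzxyz' undo_depth=2 redo_depth=0
After op 7 (delete): buf='x' undo_depth=3 redo_depth=0
After op 8 (delete): buf='(empty)' undo_depth=4 redo_depth=0
After op 9 (undo): buf='x' undo_depth=3 redo_depth=1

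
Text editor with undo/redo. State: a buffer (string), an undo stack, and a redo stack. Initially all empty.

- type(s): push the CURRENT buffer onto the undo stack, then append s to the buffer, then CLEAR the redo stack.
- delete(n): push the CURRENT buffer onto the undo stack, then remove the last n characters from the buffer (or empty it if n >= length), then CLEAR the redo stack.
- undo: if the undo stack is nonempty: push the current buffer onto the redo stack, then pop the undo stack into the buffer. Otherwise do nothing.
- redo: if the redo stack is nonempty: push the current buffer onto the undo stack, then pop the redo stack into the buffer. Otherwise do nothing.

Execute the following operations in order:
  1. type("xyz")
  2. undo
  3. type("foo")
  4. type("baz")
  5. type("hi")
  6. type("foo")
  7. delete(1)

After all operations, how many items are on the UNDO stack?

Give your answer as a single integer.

After op 1 (type): buf='xyz' undo_depth=1 redo_depth=0
After op 2 (undo): buf='(empty)' undo_depth=0 redo_depth=1
After op 3 (type): buf='foo' undo_depth=1 redo_depth=0
After op 4 (type): buf='foobaz' undo_depth=2 redo_depth=0
After op 5 (type): buf='foobazhi' undo_depth=3 redo_depth=0
After op 6 (type): buf='foobazhifoo' undo_depth=4 redo_depth=0
After op 7 (delete): buf='foobazhifo' undo_depth=5 redo_depth=0

Answer: 5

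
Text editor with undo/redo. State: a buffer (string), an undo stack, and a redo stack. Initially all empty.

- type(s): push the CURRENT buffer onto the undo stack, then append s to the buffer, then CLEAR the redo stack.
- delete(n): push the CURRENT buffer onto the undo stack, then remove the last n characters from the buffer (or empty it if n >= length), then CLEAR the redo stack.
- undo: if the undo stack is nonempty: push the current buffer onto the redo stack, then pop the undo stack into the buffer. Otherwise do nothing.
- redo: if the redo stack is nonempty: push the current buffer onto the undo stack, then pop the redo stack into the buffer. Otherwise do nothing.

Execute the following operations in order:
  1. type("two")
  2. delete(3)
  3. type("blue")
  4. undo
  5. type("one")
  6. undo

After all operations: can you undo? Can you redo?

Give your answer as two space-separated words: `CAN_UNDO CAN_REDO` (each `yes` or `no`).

After op 1 (type): buf='two' undo_depth=1 redo_depth=0
After op 2 (delete): buf='(empty)' undo_depth=2 redo_depth=0
After op 3 (type): buf='blue' undo_depth=3 redo_depth=0
After op 4 (undo): buf='(empty)' undo_depth=2 redo_depth=1
After op 5 (type): buf='one' undo_depth=3 redo_depth=0
After op 6 (undo): buf='(empty)' undo_depth=2 redo_depth=1

Answer: yes yes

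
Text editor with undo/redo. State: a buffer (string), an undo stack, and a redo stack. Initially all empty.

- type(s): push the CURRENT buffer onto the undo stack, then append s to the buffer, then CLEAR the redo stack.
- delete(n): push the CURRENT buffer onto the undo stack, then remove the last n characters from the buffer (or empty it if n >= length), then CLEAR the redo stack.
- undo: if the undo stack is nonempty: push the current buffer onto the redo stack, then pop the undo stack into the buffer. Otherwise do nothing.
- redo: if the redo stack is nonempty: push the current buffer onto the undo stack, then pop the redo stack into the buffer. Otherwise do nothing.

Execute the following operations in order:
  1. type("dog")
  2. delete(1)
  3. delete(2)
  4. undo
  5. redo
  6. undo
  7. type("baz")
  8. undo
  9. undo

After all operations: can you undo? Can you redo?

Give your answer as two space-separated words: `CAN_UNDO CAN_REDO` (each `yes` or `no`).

After op 1 (type): buf='dog' undo_depth=1 redo_depth=0
After op 2 (delete): buf='do' undo_depth=2 redo_depth=0
After op 3 (delete): buf='(empty)' undo_depth=3 redo_depth=0
After op 4 (undo): buf='do' undo_depth=2 redo_depth=1
After op 5 (redo): buf='(empty)' undo_depth=3 redo_depth=0
After op 6 (undo): buf='do' undo_depth=2 redo_depth=1
After op 7 (type): buf='dobaz' undo_depth=3 redo_depth=0
After op 8 (undo): buf='do' undo_depth=2 redo_depth=1
After op 9 (undo): buf='dog' undo_depth=1 redo_depth=2

Answer: yes yes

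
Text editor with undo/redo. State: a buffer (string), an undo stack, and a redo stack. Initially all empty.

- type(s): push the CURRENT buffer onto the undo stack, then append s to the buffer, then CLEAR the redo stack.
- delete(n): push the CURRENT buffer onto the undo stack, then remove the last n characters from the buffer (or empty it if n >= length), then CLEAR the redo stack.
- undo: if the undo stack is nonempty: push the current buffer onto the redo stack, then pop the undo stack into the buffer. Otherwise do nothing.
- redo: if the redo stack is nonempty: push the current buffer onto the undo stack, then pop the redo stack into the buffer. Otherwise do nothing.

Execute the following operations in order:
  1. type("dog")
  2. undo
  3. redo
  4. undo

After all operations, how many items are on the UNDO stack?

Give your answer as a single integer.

After op 1 (type): buf='dog' undo_depth=1 redo_depth=0
After op 2 (undo): buf='(empty)' undo_depth=0 redo_depth=1
After op 3 (redo): buf='dog' undo_depth=1 redo_depth=0
After op 4 (undo): buf='(empty)' undo_depth=0 redo_depth=1

Answer: 0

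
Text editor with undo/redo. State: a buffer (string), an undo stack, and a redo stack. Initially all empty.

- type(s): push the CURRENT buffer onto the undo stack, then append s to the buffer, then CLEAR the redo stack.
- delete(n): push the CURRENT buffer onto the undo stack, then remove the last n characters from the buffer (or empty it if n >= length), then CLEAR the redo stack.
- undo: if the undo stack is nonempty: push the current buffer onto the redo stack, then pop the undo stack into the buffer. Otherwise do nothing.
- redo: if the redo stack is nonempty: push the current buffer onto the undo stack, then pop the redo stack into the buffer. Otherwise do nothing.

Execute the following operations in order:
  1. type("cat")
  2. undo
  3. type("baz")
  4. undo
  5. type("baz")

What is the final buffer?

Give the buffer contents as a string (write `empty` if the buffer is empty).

Answer: baz

Derivation:
After op 1 (type): buf='cat' undo_depth=1 redo_depth=0
After op 2 (undo): buf='(empty)' undo_depth=0 redo_depth=1
After op 3 (type): buf='baz' undo_depth=1 redo_depth=0
After op 4 (undo): buf='(empty)' undo_depth=0 redo_depth=1
After op 5 (type): buf='baz' undo_depth=1 redo_depth=0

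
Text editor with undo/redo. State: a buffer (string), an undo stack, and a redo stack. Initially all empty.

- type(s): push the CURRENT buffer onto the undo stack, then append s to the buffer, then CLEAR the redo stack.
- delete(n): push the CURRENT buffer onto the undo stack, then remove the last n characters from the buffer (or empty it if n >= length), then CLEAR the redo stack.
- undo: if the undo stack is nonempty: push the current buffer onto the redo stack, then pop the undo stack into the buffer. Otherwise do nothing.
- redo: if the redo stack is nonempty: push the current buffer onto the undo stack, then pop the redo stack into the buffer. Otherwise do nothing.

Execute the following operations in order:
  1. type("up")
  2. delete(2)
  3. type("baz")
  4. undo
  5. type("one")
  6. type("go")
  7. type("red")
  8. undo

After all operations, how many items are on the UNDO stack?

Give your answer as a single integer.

After op 1 (type): buf='up' undo_depth=1 redo_depth=0
After op 2 (delete): buf='(empty)' undo_depth=2 redo_depth=0
After op 3 (type): buf='baz' undo_depth=3 redo_depth=0
After op 4 (undo): buf='(empty)' undo_depth=2 redo_depth=1
After op 5 (type): buf='one' undo_depth=3 redo_depth=0
After op 6 (type): buf='onego' undo_depth=4 redo_depth=0
After op 7 (type): buf='onegored' undo_depth=5 redo_depth=0
After op 8 (undo): buf='onego' undo_depth=4 redo_depth=1

Answer: 4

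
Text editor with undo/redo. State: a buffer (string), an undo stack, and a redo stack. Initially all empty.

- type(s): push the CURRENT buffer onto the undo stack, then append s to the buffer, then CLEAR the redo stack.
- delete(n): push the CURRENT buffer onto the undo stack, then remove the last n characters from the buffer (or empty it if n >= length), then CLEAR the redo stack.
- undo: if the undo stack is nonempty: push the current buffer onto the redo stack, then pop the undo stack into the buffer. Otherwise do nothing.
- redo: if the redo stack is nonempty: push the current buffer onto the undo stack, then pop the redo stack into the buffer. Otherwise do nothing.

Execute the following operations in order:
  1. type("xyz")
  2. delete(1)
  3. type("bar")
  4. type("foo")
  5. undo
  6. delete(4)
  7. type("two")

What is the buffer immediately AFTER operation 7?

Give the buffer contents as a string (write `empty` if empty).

Answer: xtwo

Derivation:
After op 1 (type): buf='xyz' undo_depth=1 redo_depth=0
After op 2 (delete): buf='xy' undo_depth=2 redo_depth=0
After op 3 (type): buf='xybar' undo_depth=3 redo_depth=0
After op 4 (type): buf='xybarfoo' undo_depth=4 redo_depth=0
After op 5 (undo): buf='xybar' undo_depth=3 redo_depth=1
After op 6 (delete): buf='x' undo_depth=4 redo_depth=0
After op 7 (type): buf='xtwo' undo_depth=5 redo_depth=0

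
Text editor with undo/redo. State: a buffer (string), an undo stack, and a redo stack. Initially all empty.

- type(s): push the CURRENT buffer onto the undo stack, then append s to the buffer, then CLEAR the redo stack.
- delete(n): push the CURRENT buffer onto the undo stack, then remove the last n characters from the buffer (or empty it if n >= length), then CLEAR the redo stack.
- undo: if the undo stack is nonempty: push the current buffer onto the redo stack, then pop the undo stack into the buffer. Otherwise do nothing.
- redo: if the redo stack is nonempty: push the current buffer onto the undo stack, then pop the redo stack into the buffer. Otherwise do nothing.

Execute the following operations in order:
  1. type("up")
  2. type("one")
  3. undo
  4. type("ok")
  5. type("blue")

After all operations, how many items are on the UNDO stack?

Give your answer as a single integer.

After op 1 (type): buf='up' undo_depth=1 redo_depth=0
After op 2 (type): buf='upone' undo_depth=2 redo_depth=0
After op 3 (undo): buf='up' undo_depth=1 redo_depth=1
After op 4 (type): buf='upok' undo_depth=2 redo_depth=0
After op 5 (type): buf='upokblue' undo_depth=3 redo_depth=0

Answer: 3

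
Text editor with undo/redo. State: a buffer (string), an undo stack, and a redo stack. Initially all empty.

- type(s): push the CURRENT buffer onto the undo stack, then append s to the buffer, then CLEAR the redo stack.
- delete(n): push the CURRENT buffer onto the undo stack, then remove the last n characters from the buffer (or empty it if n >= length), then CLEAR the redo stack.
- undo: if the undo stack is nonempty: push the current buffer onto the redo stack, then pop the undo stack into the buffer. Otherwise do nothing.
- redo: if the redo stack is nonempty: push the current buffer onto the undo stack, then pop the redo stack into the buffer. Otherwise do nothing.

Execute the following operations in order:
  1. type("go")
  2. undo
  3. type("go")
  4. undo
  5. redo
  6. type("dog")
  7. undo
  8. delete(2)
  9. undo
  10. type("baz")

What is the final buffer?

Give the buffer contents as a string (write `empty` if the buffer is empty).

Answer: gobaz

Derivation:
After op 1 (type): buf='go' undo_depth=1 redo_depth=0
After op 2 (undo): buf='(empty)' undo_depth=0 redo_depth=1
After op 3 (type): buf='go' undo_depth=1 redo_depth=0
After op 4 (undo): buf='(empty)' undo_depth=0 redo_depth=1
After op 5 (redo): buf='go' undo_depth=1 redo_depth=0
After op 6 (type): buf='godog' undo_depth=2 redo_depth=0
After op 7 (undo): buf='go' undo_depth=1 redo_depth=1
After op 8 (delete): buf='(empty)' undo_depth=2 redo_depth=0
After op 9 (undo): buf='go' undo_depth=1 redo_depth=1
After op 10 (type): buf='gobaz' undo_depth=2 redo_depth=0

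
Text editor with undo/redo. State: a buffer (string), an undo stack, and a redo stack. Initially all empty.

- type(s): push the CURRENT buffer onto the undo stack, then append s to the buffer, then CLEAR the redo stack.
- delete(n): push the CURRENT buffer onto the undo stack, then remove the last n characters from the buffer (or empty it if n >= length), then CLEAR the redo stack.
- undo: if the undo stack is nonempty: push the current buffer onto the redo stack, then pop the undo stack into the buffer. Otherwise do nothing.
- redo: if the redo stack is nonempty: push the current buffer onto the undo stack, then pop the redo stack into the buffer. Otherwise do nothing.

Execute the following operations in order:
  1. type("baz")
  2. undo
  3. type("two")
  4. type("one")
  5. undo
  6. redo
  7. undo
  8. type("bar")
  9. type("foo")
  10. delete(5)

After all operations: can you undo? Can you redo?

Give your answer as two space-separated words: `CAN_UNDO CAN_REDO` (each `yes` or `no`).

Answer: yes no

Derivation:
After op 1 (type): buf='baz' undo_depth=1 redo_depth=0
After op 2 (undo): buf='(empty)' undo_depth=0 redo_depth=1
After op 3 (type): buf='two' undo_depth=1 redo_depth=0
After op 4 (type): buf='twoone' undo_depth=2 redo_depth=0
After op 5 (undo): buf='two' undo_depth=1 redo_depth=1
After op 6 (redo): buf='twoone' undo_depth=2 redo_depth=0
After op 7 (undo): buf='two' undo_depth=1 redo_depth=1
After op 8 (type): buf='twobar' undo_depth=2 redo_depth=0
After op 9 (type): buf='twobarfoo' undo_depth=3 redo_depth=0
After op 10 (delete): buf='twob' undo_depth=4 redo_depth=0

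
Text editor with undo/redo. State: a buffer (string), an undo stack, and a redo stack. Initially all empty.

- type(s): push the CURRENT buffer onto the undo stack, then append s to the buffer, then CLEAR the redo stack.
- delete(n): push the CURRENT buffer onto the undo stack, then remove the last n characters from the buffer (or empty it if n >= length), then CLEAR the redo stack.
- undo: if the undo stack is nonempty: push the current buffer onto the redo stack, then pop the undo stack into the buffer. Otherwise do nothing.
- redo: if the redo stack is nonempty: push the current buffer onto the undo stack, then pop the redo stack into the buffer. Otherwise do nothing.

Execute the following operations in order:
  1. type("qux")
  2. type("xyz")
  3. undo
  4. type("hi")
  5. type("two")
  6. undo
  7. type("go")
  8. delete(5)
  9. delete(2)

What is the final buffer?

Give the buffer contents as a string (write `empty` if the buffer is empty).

After op 1 (type): buf='qux' undo_depth=1 redo_depth=0
After op 2 (type): buf='quxxyz' undo_depth=2 redo_depth=0
After op 3 (undo): buf='qux' undo_depth=1 redo_depth=1
After op 4 (type): buf='quxhi' undo_depth=2 redo_depth=0
After op 5 (type): buf='quxhitwo' undo_depth=3 redo_depth=0
After op 6 (undo): buf='quxhi' undo_depth=2 redo_depth=1
After op 7 (type): buf='quxhigo' undo_depth=3 redo_depth=0
After op 8 (delete): buf='qu' undo_depth=4 redo_depth=0
After op 9 (delete): buf='(empty)' undo_depth=5 redo_depth=0

Answer: empty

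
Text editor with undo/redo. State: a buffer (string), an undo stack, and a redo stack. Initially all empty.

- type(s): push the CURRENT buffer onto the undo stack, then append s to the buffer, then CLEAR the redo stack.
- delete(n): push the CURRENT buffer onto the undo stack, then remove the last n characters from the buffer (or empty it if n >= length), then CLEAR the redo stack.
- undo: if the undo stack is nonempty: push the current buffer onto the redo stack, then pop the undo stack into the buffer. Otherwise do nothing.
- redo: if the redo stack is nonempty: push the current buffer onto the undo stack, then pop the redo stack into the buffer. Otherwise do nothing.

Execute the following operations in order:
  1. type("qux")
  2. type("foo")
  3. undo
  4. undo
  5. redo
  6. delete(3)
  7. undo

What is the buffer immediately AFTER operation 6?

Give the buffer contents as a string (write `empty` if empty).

Answer: empty

Derivation:
After op 1 (type): buf='qux' undo_depth=1 redo_depth=0
After op 2 (type): buf='quxfoo' undo_depth=2 redo_depth=0
After op 3 (undo): buf='qux' undo_depth=1 redo_depth=1
After op 4 (undo): buf='(empty)' undo_depth=0 redo_depth=2
After op 5 (redo): buf='qux' undo_depth=1 redo_depth=1
After op 6 (delete): buf='(empty)' undo_depth=2 redo_depth=0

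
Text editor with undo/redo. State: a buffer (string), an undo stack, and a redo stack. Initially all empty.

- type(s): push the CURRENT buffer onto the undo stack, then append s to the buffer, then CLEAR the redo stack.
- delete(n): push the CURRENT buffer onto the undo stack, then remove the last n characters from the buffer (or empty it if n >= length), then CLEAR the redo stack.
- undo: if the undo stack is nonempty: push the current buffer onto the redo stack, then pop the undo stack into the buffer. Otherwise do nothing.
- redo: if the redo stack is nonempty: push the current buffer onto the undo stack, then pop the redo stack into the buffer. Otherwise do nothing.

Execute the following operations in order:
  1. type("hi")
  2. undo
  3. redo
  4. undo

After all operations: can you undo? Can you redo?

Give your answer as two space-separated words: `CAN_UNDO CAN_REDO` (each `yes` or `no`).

Answer: no yes

Derivation:
After op 1 (type): buf='hi' undo_depth=1 redo_depth=0
After op 2 (undo): buf='(empty)' undo_depth=0 redo_depth=1
After op 3 (redo): buf='hi' undo_depth=1 redo_depth=0
After op 4 (undo): buf='(empty)' undo_depth=0 redo_depth=1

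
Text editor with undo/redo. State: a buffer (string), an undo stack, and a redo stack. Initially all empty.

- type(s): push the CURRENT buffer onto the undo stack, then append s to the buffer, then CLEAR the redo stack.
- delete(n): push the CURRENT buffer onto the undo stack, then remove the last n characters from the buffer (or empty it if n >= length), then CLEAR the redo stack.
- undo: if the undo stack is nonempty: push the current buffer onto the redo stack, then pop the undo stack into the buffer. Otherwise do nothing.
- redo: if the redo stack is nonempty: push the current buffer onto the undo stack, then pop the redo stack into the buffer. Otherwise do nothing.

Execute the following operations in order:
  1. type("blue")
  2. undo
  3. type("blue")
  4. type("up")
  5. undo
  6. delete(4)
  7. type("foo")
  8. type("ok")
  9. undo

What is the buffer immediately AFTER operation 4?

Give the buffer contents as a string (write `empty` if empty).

After op 1 (type): buf='blue' undo_depth=1 redo_depth=0
After op 2 (undo): buf='(empty)' undo_depth=0 redo_depth=1
After op 3 (type): buf='blue' undo_depth=1 redo_depth=0
After op 4 (type): buf='blueup' undo_depth=2 redo_depth=0

Answer: blueup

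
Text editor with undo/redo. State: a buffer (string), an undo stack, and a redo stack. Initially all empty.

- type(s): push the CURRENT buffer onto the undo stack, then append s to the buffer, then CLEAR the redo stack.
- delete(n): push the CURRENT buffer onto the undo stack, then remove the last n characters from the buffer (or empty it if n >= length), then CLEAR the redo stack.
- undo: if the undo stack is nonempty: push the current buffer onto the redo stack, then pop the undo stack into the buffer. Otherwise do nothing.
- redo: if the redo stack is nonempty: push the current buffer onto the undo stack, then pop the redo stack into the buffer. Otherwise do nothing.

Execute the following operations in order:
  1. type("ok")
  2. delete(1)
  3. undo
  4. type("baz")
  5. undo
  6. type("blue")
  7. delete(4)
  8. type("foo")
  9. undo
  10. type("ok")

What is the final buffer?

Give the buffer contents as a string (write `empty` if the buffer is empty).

Answer: okok

Derivation:
After op 1 (type): buf='ok' undo_depth=1 redo_depth=0
After op 2 (delete): buf='o' undo_depth=2 redo_depth=0
After op 3 (undo): buf='ok' undo_depth=1 redo_depth=1
After op 4 (type): buf='okbaz' undo_depth=2 redo_depth=0
After op 5 (undo): buf='ok' undo_depth=1 redo_depth=1
After op 6 (type): buf='okblue' undo_depth=2 redo_depth=0
After op 7 (delete): buf='ok' undo_depth=3 redo_depth=0
After op 8 (type): buf='okfoo' undo_depth=4 redo_depth=0
After op 9 (undo): buf='ok' undo_depth=3 redo_depth=1
After op 10 (type): buf='okok' undo_depth=4 redo_depth=0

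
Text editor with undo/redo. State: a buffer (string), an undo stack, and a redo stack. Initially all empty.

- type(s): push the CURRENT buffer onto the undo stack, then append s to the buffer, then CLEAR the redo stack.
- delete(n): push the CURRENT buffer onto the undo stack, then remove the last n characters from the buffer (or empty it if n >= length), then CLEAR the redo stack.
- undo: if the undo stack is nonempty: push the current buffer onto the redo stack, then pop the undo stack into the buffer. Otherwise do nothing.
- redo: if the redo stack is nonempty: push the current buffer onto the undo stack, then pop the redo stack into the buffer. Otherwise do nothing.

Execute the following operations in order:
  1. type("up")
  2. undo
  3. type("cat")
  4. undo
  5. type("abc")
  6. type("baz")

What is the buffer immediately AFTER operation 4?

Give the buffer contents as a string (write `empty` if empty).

After op 1 (type): buf='up' undo_depth=1 redo_depth=0
After op 2 (undo): buf='(empty)' undo_depth=0 redo_depth=1
After op 3 (type): buf='cat' undo_depth=1 redo_depth=0
After op 4 (undo): buf='(empty)' undo_depth=0 redo_depth=1

Answer: empty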